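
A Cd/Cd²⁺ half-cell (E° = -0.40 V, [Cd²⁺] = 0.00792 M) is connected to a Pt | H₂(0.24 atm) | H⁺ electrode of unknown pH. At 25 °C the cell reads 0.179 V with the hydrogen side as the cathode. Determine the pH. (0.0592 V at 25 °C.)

pH = 5.09

E°_cell = 0.40 V and n = 2.
log Q = n(E° − E)/0.0592 = 2×(0.40 − 0.179)/0.0592 = 7.466.
With Q = [Cd²⁺]·P(H₂) / [H⁺]^2, solving for [H⁺] gives log[H⁺] = -5.094, so pH = 5.09.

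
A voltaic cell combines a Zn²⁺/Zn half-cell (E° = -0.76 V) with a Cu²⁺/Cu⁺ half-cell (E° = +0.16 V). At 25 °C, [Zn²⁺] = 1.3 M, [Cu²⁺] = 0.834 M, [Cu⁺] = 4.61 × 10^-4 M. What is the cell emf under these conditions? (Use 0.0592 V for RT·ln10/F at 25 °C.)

1.11 V

The Cu²⁺/Cu⁺ couple has the higher reduction potential and acts as the cathode, so E°_cell = +0.16 − (-0.76) = 0.92 V.
Balancing electrons gives n = 2; the reaction quotient is Q = [Zn²⁺]·[Cu⁺]^2/[Cu²⁺]^2 = 3.97 × 10^-7.
At 25 °C, E = E° − (0.0592/n) log Q = 0.92 − (0.0592/2)(-6.401) = 0.920 + 0.189 = 1.109 V.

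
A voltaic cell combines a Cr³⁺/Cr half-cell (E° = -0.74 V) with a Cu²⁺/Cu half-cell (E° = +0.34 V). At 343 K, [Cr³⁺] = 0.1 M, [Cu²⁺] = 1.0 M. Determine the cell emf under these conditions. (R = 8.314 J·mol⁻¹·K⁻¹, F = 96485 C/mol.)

1.10 V

The Cu²⁺/Cu couple has the higher reduction potential and acts as the cathode, so E°_cell = +0.34 − (-0.74) = 1.08 V.
Balancing electrons gives n = 6; the reaction quotient is Q = [Cr³⁺]^2/[Cu²⁺]^3 = 0.0100.
E = E° − (RT/nF) ln Q = 1.08 − (8.314×343)/(6×96485) × (-4.605) = 1.080 + 0.023 = 1.103 V.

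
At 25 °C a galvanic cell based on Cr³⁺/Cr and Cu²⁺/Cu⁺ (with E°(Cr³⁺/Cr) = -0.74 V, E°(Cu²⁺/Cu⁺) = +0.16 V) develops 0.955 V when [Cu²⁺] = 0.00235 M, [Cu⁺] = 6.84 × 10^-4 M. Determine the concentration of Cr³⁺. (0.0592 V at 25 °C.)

From the Nernst equation, log Q = n(E° − E)/0.0592 = 3(0.90 − 0.955)/0.0592 = -2.787, so Q = 0.00163.
With Q = [Cr³⁺]·[Cu⁺]^3/[Cu²⁺]^3 and the known concentrations, [Cr³⁺] in the numerator gives [Cr³⁺] = 0.066 M.

0.066 M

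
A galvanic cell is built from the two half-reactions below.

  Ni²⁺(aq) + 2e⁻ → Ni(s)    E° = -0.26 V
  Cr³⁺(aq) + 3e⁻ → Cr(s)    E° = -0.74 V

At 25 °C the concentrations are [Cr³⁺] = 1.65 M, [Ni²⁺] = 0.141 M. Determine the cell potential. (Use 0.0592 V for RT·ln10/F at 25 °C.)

The Ni²⁺/Ni couple has the higher reduction potential and acts as the cathode, so E°_cell = -0.26 − (-0.74) = 0.48 V.
Balancing electrons gives n = 6; the reaction quotient is Q = [Cr³⁺]^2/[Ni²⁺]^3 = 971.
At 25 °C, E = E° − (0.0592/n) log Q = 0.48 − (0.0592/6)(2.987) = 0.480 − 0.029 = 0.451 V.

0.451 V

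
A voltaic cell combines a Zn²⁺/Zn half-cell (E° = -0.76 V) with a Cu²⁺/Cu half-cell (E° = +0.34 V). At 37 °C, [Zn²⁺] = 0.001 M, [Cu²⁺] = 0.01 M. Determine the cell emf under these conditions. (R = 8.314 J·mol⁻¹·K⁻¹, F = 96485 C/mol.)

The Cu²⁺/Cu couple has the higher reduction potential and acts as the cathode, so E°_cell = +0.34 − (-0.76) = 1.10 V.
Balancing electrons gives n = 2; the reaction quotient is Q = [Zn²⁺]/[Cu²⁺] = 0.100.
E = E° − (RT/nF) ln Q = 1.10 − (8.314×310)/(2×96485) × (-2.303) = 1.100 + 0.031 = 1.131 V.

1.13 V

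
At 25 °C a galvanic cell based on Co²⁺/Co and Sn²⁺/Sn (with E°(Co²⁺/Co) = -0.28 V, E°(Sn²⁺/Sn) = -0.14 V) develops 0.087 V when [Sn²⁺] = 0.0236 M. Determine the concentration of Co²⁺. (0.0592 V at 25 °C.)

From the Nernst equation, log Q = n(E° − E)/0.0592 = 2(0.14 − 0.087)/0.0592 = 1.791, so Q = 61.7.
With Q = [Co²⁺]/[Sn²⁺] and the known concentrations, [Co²⁺] in the numerator gives [Co²⁺] = 1.5 M.

1.5 M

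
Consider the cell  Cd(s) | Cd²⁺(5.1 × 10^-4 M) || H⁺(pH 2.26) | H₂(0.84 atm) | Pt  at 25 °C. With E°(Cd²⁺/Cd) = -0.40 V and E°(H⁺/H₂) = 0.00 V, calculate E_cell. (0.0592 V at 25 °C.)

The hydrogen couple is the cathode, so E°_cell = 0.40 V; n = 2.
[H⁺] = 10^(−2.26) = 0.0055 M, and Q = [Cd²⁺]·P(H₂) / [H⁺]^2 = 14.2.
E = E° − (0.0592/2) log Q = 0.40 − (0.0592/2)(1.152) = 0.366 V.

0.37 V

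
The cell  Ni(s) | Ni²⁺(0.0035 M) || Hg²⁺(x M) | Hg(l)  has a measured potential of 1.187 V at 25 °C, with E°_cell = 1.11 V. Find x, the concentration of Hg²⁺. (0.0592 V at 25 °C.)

1.4 M

From the Nernst equation, log Q = n(E° − E)/0.0592 = 2(1.11 − 1.187)/0.0592 = -2.601, so Q = 0.00250.
With Q = [Ni²⁺]/[Hg²⁺] and the known concentrations, [Hg²⁺] in the denominator gives [Hg²⁺] = 1.4 M.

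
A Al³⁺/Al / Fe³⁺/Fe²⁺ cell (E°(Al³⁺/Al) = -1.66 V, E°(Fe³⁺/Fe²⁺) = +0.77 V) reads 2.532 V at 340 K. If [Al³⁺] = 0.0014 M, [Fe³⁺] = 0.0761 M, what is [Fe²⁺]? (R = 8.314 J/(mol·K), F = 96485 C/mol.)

0.021 M

From the Nernst equation, ln Q = nF(E° − E)/RT = 3×96485×(2.43 − 2.532)/(8.314×340) = -10.445, so Q = 2.91 × 10^-5.
With Q = [Al³⁺]·[Fe²⁺]^3/[Fe³⁺]^3 and the known concentrations, [Fe²⁺]^3 in the numerator gives [Fe²⁺] = 0.021 M.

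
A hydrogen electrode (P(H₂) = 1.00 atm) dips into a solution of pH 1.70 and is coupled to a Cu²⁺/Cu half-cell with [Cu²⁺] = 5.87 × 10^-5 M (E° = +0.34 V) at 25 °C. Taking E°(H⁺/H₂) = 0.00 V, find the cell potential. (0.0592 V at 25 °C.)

The Cu²⁺/Cu couple is the cathode, so E°_cell = 0.34 V; n = 2.
[H⁺] = 10^(−1.70) = 0.020 M, and Q = [H⁺]^2 / ([Cu²⁺]·P(H₂)) = 6.78.
E = E° − (0.0592/2) log Q = 0.34 − (0.0592/2)(0.831) = 0.315 V.

0.32 V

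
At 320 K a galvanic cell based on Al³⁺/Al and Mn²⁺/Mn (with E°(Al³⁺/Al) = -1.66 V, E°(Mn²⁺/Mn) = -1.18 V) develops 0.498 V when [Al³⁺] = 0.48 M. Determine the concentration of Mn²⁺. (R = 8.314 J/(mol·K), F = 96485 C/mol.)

From the Nernst equation, ln Q = nF(E° − E)/RT = 6×96485×(0.48 − 0.498)/(8.314×320) = -3.917, so Q = 0.0199.
With Q = [Al³⁺]^2/[Mn²⁺]^3 and the known concentrations, [Mn²⁺]^3 in the denominator gives [Mn²⁺] = 2.3 M.

2.3 M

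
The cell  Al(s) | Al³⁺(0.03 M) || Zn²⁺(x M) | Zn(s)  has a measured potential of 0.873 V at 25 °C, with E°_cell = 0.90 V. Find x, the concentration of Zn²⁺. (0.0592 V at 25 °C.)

0.012 M

From the Nernst equation, log Q = n(E° − E)/0.0592 = 6(0.90 − 0.873)/0.0592 = 2.736, so Q = 545.
With Q = [Al³⁺]^2/[Zn²⁺]^3 and the known concentrations, [Zn²⁺]^3 in the denominator gives [Zn²⁺] = 0.012 M.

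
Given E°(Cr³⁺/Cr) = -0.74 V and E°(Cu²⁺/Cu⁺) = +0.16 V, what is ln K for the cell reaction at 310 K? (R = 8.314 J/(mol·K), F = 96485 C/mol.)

E°_cell = +0.16 − (-0.74) = 0.90 V, with n = 3 electrons transferred.
At equilibrium E = 0, so the Nernst equation gives ln K = nFE°/RT = (3)(96485)(0.90)/((8.314)(310)) = 101.08.

ln K = 101.1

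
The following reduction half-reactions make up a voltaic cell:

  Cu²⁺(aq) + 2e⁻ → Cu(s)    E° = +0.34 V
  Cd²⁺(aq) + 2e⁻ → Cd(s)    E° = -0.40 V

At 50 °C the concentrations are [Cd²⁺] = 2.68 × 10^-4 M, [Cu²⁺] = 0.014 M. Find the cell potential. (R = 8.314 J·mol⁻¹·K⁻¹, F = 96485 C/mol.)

The Cu²⁺/Cu couple has the higher reduction potential and acts as the cathode, so E°_cell = +0.34 − (-0.40) = 0.74 V.
Balancing electrons gives n = 2; the reaction quotient is Q = [Cd²⁺]/[Cu²⁺] = 0.0191.
E = E° − (RT/nF) ln Q = 0.74 − (8.314×323)/(2×96485) × (-3.956) = 0.740 + 0.055 = 0.795 V.

0.795 V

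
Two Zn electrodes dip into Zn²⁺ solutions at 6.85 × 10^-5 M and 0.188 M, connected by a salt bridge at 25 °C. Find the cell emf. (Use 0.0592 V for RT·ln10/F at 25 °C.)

0.10 V

Both half-cells are Zn²⁺/Zn, so E°_cell = 0. The concentrated side is the cathode; the cell reaction moves Zn²⁺ from high to low concentration with n = 2.
Q = [Zn²⁺]_dilute/[Zn²⁺]_conc = 6.85 × 10^-5/0.188 = 3.64 × 10^-4.
E = 0 − (0.0592/2) log Q = −(0.0592/2)(-3.438) = 0.1018 V.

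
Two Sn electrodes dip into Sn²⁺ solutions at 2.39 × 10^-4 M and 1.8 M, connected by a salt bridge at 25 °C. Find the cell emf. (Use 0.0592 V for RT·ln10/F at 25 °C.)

Both half-cells are Sn²⁺/Sn, so E°_cell = 0. The concentrated side is the cathode; the cell reaction moves Sn²⁺ from high to low concentration with n = 2.
Q = [Sn²⁺]_dilute/[Sn²⁺]_conc = 2.39 × 10^-4/1.8 = 1.33 × 10^-4.
E = 0 − (0.0592/2) log Q = −(0.0592/2)(-3.877) = 0.1148 V.

0.11 V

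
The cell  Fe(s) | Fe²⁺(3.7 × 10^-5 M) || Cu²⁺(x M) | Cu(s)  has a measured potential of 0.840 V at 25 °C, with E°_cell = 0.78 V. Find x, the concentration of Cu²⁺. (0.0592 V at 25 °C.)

From the Nernst equation, log Q = n(E° − E)/0.0592 = 2(0.78 − 0.840)/0.0592 = -2.027, so Q = 0.00940.
With Q = [Fe²⁺]/[Cu²⁺] and the known concentrations, [Cu²⁺] in the denominator gives [Cu²⁺] = 0.0039 M.

0.0039 M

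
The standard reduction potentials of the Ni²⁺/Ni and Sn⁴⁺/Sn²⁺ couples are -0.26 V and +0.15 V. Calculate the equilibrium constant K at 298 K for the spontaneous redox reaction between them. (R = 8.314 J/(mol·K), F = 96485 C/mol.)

7.4 × 10^13

E°_cell = +0.15 − (-0.26) = 0.41 V, with n = 2 electrons transferred.
At equilibrium E = 0, so the Nernst equation gives ln K = nFE°/RT = (2)(96485)(0.41)/((8.314)(298)) = 31.93.
K = e^31.93 = 7.4 × 10^13.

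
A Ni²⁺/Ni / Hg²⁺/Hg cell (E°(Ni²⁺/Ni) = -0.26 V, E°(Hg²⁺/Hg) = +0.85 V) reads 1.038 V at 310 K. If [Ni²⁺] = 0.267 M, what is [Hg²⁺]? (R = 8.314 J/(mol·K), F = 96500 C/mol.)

0.0012 M

From the Nernst equation, ln Q = nF(E° − E)/RT = 2×96500×(1.11 − 1.038)/(8.314×310) = 5.392, so Q = 220.
With Q = [Ni²⁺]/[Hg²⁺] and the known concentrations, [Hg²⁺] in the denominator gives [Hg²⁺] = 0.0012 M.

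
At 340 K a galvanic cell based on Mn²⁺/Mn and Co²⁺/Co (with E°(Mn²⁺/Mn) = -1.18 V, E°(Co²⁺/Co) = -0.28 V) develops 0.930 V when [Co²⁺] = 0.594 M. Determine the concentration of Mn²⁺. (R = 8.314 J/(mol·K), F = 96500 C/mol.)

From the Nernst equation, ln Q = nF(E° − E)/RT = 2×96500×(0.90 − 0.930)/(8.314×340) = -2.048, so Q = 0.129.
With Q = [Mn²⁺]/[Co²⁺] and the known concentrations, [Mn²⁺] in the numerator gives [Mn²⁺] = 0.077 M.

0.077 M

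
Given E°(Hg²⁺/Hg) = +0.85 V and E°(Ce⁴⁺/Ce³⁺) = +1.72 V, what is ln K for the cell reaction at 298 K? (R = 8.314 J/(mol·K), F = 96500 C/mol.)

E°_cell = +1.72 − (+0.85) = 0.87 V, with n = 2 electrons transferred.
At equilibrium E = 0, so the Nernst equation gives ln K = nFE°/RT = (2)(96500)(0.87)/((8.314)(298)) = 67.77.

ln K = 67.8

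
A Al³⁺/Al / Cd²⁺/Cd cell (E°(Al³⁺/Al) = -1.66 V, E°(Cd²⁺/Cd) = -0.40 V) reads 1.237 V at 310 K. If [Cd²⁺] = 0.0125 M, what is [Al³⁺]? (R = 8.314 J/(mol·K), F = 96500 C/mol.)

0.019 M

From the Nernst equation, ln Q = nF(E° − E)/RT = 6×96500×(1.26 − 1.237)/(8.314×310) = 5.167, so Q = 175.
With Q = [Al³⁺]^2/[Cd²⁺]^3 and the known concentrations, [Al³⁺]^2 in the numerator gives [Al³⁺] = 0.019 M.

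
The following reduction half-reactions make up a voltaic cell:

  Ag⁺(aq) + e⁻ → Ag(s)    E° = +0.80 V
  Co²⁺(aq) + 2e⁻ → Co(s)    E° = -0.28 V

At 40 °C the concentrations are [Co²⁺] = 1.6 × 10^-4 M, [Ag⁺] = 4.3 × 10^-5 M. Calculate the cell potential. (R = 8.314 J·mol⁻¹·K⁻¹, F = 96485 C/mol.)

The Ag⁺/Ag couple has the higher reduction potential and acts as the cathode, so E°_cell = +0.80 − (-0.28) = 1.08 V.
Balancing electrons gives n = 2; the reaction quotient is Q = [Co²⁺]/[Ag⁺]^2 = 8.65 × 10^4.
E = E° − (RT/nF) ln Q = 1.08 − (8.314×313)/(2×96485) × (11.368) = 1.080 − 0.153 = 0.927 V.

0.927 V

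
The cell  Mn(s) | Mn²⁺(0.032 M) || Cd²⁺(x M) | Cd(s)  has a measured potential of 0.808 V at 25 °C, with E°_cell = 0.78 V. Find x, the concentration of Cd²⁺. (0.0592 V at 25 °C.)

0.28 M

From the Nernst equation, log Q = n(E° − E)/0.0592 = 2(0.78 − 0.808)/0.0592 = -0.946, so Q = 0.113.
With Q = [Mn²⁺]/[Cd²⁺] and the known concentrations, [Cd²⁺] in the denominator gives [Cd²⁺] = 0.28 M.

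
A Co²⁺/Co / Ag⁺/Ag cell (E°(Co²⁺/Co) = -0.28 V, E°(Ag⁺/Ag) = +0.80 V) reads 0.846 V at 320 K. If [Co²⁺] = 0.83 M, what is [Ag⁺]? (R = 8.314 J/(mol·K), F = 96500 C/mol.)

From the Nernst equation, ln Q = nF(E° − E)/RT = 2×96500×(1.08 − 0.846)/(8.314×320) = 16.975, so Q = 2.36 × 10^7.
With Q = [Co²⁺]/[Ag⁺]^2 and the known concentrations, [Ag⁺]^2 in the denominator gives [Ag⁺] = 1.9 × 10^-4 M.

1.9 × 10^-4 M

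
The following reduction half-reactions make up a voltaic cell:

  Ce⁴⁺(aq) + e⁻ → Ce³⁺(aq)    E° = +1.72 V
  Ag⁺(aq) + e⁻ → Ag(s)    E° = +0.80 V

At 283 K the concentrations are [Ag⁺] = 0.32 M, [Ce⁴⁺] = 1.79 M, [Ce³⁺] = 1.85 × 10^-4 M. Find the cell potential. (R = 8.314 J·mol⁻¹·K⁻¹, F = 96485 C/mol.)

The Ce⁴⁺/Ce³⁺ couple has the higher reduction potential and acts as the cathode, so E°_cell = +1.72 − (+0.80) = 0.92 V.
Balancing electrons gives n = 1; the reaction quotient is Q = [Ag⁺]·[Ce³⁺]/[Ce⁴⁺] = 3.31 × 10^-5.
E = E° − (RT/nF) ln Q = 0.92 − (8.314×283)/(1×96485) × (-10.317) = 0.920 + 0.252 = 1.172 V.

1.17 V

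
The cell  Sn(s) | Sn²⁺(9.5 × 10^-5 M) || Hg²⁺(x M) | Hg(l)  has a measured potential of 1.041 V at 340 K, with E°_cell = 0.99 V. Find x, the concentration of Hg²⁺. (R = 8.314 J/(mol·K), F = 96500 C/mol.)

0.0031 M

From the Nernst equation, ln Q = nF(E° − E)/RT = 2×96500×(0.99 − 1.041)/(8.314×340) = -3.482, so Q = 0.0307.
With Q = [Sn²⁺]/[Hg²⁺] and the known concentrations, [Hg²⁺] in the denominator gives [Hg²⁺] = 0.0031 M.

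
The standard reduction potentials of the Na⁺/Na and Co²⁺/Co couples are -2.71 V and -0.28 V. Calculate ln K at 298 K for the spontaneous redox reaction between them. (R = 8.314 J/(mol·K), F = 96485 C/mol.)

ln K = 189.3

E°_cell = -0.28 − (-2.71) = 2.43 V, with n = 2 electrons transferred.
At equilibrium E = 0, so the Nernst equation gives ln K = nFE°/RT = (2)(96485)(2.43)/((8.314)(298)) = 189.26.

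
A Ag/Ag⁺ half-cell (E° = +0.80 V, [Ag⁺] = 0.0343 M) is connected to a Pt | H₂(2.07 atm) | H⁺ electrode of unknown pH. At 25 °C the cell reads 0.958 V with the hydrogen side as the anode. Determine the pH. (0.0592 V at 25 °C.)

pH = 3.98

E°_cell = 0.80 V and n = 2.
log Q = n(E° − E)/0.0592 = 2×(0.80 − 0.958)/0.0592 = -5.338.
With Q = [H⁺]^2 / ([Ag⁺]^2·P(H₂)), solving for [H⁺] gives log[H⁺] = -3.976, so pH = 3.98.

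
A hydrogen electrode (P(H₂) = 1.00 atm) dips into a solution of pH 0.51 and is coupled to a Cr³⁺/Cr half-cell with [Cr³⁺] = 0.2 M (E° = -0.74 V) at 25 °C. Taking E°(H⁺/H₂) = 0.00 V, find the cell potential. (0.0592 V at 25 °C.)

0.72 V

The hydrogen couple is the cathode, so E°_cell = 0.74 V; n = 6.
[H⁺] = 10^(−0.51) = 0.31 M, and Q = [Cr³⁺]^2·P(H₂)^3 / [H⁺]^6 = 45.9.
E = E° − (0.0592/6) log Q = 0.74 − (0.0592/6)(1.662) = 0.724 V.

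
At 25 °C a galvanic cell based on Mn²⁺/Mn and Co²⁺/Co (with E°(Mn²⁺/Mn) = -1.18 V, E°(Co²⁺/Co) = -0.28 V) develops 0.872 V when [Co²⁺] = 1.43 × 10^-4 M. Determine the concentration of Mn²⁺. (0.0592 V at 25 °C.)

0.0013 M

From the Nernst equation, log Q = n(E° − E)/0.0592 = 2(0.90 − 0.872)/0.0592 = 0.946, so Q = 8.83.
With Q = [Mn²⁺]/[Co²⁺] and the known concentrations, [Mn²⁺] in the numerator gives [Mn²⁺] = 0.0013 M.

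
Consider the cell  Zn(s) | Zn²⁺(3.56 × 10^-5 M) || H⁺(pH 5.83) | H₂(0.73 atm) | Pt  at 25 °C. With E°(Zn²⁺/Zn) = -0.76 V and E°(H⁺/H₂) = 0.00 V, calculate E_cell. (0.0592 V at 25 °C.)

The hydrogen couple is the cathode, so E°_cell = 0.76 V; n = 2.
[H⁺] = 10^(−5.83) = 1.5 × 10^-6 M, and Q = [Zn²⁺]·P(H₂) / [H⁺]^2 = 1.19 × 10^7.
E = E° − (0.0592/2) log Q = 0.76 − (0.0592/2)(7.075) = 0.551 V.

0.55 V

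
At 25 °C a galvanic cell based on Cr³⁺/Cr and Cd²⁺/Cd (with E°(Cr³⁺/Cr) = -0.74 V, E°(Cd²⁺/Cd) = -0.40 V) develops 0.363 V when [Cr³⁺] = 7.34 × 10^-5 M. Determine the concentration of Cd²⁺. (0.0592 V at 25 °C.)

0.01 M

From the Nernst equation, log Q = n(E° − E)/0.0592 = 6(0.34 − 0.363)/0.0592 = -2.331, so Q = 0.00467.
With Q = [Cr³⁺]^2/[Cd²⁺]^3 and the known concentrations, [Cd²⁺]^3 in the denominator gives [Cd²⁺] = 0.01 M.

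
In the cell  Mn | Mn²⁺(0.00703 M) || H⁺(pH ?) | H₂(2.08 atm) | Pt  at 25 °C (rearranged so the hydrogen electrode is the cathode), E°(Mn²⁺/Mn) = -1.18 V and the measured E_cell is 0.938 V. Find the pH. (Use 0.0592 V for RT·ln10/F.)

E°_cell = 1.18 V and n = 2.
log Q = n(E° − E)/0.0592 = 2×(1.18 − 0.938)/0.0592 = 8.176.
With Q = [Mn²⁺]·P(H₂) / [H⁺]^2, solving for [H⁺] gives log[H⁺] = -5.005, so pH = 5.01.

pH = 5.01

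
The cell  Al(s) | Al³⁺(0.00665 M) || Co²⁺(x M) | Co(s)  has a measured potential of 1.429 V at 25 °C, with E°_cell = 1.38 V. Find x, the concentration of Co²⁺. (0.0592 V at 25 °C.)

1.6 M

From the Nernst equation, log Q = n(E° − E)/0.0592 = 6(1.38 − 1.429)/0.0592 = -4.966, so Q = 1.08 × 10^-5.
With Q = [Al³⁺]^2/[Co²⁺]^3 and the known concentrations, [Co²⁺]^3 in the denominator gives [Co²⁺] = 1.6 M.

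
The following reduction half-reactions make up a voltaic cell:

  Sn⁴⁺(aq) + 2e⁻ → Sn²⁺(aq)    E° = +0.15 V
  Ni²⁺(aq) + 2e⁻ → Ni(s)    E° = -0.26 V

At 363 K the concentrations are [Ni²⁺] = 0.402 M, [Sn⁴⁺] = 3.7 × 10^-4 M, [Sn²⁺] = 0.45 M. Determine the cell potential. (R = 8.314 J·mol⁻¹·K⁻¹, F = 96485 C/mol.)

The Sn⁴⁺/Sn²⁺ couple has the higher reduction potential and acts as the cathode, so E°_cell = +0.15 − (-0.26) = 0.41 V.
Balancing electrons gives n = 2; the reaction quotient is Q = [Ni²⁺]·[Sn²⁺]/[Sn⁴⁺] = 489.
E = E° − (RT/nF) ln Q = 0.41 − (8.314×363)/(2×96485) × (6.192) = 0.410 − 0.097 = 0.313 V.

0.313 V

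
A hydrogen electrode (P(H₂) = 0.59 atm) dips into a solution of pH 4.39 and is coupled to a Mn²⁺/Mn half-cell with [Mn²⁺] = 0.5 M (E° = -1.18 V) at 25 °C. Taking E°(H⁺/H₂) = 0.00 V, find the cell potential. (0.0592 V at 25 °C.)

The hydrogen couple is the cathode, so E°_cell = 1.18 V; n = 2.
[H⁺] = 10^(−4.39) = 4.1 × 10^-5 M, and Q = [Mn²⁺]·P(H₂) / [H⁺]^2 = 1.78 × 10^8.
E = E° − (0.0592/2) log Q = 1.18 − (0.0592/2)(8.250) = 0.936 V.

0.94 V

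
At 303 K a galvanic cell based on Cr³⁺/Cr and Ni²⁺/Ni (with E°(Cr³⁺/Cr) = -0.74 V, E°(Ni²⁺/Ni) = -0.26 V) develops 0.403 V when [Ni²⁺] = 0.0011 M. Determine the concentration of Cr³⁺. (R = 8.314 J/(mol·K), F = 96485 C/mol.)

0.25 M

From the Nernst equation, ln Q = nF(E° − E)/RT = 6×96485×(0.48 − 0.403)/(8.314×303) = 17.695, so Q = 4.84 × 10^7.
With Q = [Cr³⁺]^2/[Ni²⁺]^3 and the known concentrations, [Cr³⁺]^2 in the numerator gives [Cr³⁺] = 0.25 M.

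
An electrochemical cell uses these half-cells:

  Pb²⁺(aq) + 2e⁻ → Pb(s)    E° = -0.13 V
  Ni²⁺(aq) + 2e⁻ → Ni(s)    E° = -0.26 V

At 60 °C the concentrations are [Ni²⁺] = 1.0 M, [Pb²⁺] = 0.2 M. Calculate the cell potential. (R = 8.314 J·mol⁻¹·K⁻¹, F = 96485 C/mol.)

0.107 V

The Pb²⁺/Pb couple has the higher reduction potential and acts as the cathode, so E°_cell = -0.13 − (-0.26) = 0.13 V.
Balancing electrons gives n = 2; the reaction quotient is Q = [Ni²⁺]/[Pb²⁺] = 5.00.
E = E° − (RT/nF) ln Q = 0.13 − (8.314×333)/(2×96485) × (1.609) = 0.130 − 0.023 = 0.107 V.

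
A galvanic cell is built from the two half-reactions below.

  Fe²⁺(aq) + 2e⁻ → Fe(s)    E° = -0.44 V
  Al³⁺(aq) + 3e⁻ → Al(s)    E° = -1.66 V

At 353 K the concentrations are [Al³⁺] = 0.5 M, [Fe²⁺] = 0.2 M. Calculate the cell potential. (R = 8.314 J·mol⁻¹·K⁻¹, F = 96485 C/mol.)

1.20 V

The Fe²⁺/Fe couple has the higher reduction potential and acts as the cathode, so E°_cell = -0.44 − (-1.66) = 1.22 V.
Balancing electrons gives n = 6; the reaction quotient is Q = [Al³⁺]^2/[Fe²⁺]^3 = 31.2.
E = E° − (RT/nF) ln Q = 1.22 − (8.314×353)/(6×96485) × (3.442) = 1.220 − 0.017 = 1.203 V.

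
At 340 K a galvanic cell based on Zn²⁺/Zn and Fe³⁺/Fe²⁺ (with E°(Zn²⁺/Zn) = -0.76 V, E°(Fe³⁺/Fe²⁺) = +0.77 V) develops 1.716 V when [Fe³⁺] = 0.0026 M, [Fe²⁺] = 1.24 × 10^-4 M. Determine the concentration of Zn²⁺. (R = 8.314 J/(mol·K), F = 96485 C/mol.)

From the Nernst equation, ln Q = nF(E° − E)/RT = 2×96485×(1.53 − 1.716)/(8.314×340) = -12.697, so Q = 3.06 × 10^-6.
With Q = [Zn²⁺]·[Fe²⁺]^2/[Fe³⁺]^2 and the known concentrations, [Zn²⁺] in the numerator gives [Zn²⁺] = 0.0013 M.

0.0013 M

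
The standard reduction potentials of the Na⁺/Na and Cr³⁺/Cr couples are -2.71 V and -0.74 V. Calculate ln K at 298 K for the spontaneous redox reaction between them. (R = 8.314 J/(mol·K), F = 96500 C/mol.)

E°_cell = -0.74 − (-2.71) = 1.97 V, with n = 3 electrons transferred.
At equilibrium E = 0, so the Nernst equation gives ln K = nFE°/RT = (3)(96500)(1.97)/((8.314)(298)) = 230.19.

ln K = 230.2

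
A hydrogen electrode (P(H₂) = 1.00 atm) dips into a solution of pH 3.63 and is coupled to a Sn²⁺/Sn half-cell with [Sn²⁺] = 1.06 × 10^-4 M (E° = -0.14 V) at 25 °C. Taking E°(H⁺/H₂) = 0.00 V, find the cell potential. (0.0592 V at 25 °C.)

The hydrogen couple is the cathode, so E°_cell = 0.14 V; n = 2.
[H⁺] = 10^(−3.63) = 2.3 × 10^-4 M, and Q = [Sn²⁺]·P(H₂) / [H⁺]^2 = 1930.
E = E° − (0.0592/2) log Q = 0.14 − (0.0592/2)(3.285) = 0.043 V.

0.043 V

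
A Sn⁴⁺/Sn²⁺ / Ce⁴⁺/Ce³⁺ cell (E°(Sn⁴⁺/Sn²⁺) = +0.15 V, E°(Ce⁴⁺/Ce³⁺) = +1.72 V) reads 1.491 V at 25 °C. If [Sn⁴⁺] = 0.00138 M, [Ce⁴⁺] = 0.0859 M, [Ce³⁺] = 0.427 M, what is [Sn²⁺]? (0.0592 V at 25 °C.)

7.3 × 10^-5 M

From the Nernst equation, log Q = n(E° − E)/0.0592 = 2(1.57 − 1.491)/0.0592 = 2.669, so Q = 467.
With Q = [Sn⁴⁺]·[Ce³⁺]^2/([Sn²⁺]·[Ce⁴⁺]^2) and the known concentrations, [Sn²⁺] in the denominator gives [Sn²⁺] = 7.3 × 10^-5 M.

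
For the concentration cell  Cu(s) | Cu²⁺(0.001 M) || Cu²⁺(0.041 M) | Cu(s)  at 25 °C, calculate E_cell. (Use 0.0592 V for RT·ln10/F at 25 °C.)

Both half-cells are Cu²⁺/Cu, so E°_cell = 0. The concentrated side is the cathode; the cell reaction moves Cu²⁺ from high to low concentration with n = 2.
Q = [Cu²⁺]_dilute/[Cu²⁺]_conc = 0.001/0.041 = 0.0244.
E = 0 − (0.0592/2) log Q = −(0.0592/2)(-1.613) = 0.0477 V.

0.048 V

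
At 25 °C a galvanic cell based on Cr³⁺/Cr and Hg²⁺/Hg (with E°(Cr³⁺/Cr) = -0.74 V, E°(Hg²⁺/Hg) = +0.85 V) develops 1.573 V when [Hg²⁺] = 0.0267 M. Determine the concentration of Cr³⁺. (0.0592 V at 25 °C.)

From the Nernst equation, log Q = n(E° − E)/0.0592 = 6(1.59 − 1.573)/0.0592 = 1.723, so Q = 52.8.
With Q = [Cr³⁺]^2/[Hg²⁺]^3 and the known concentrations, [Cr³⁺]^2 in the numerator gives [Cr³⁺] = 0.032 M.

0.032 M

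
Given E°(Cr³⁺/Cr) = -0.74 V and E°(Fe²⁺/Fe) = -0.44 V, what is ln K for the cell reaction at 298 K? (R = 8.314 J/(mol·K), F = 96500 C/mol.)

E°_cell = -0.44 − (-0.74) = 0.30 V, with n = 6 electrons transferred.
At equilibrium E = 0, so the Nernst equation gives ln K = nFE°/RT = (6)(96500)(0.30)/((8.314)(298)) = 70.11.

ln K = 70.1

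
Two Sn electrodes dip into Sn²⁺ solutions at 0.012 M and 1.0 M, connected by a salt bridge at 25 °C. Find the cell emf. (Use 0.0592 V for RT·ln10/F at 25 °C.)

0.057 V

Both half-cells are Sn²⁺/Sn, so E°_cell = 0. The concentrated side is the cathode; the cell reaction moves Sn²⁺ from high to low concentration with n = 2.
Q = [Sn²⁺]_dilute/[Sn²⁺]_conc = 0.012/1.0 = 0.0120.
E = 0 − (0.0592/2) log Q = −(0.0592/2)(-1.921) = 0.0569 V.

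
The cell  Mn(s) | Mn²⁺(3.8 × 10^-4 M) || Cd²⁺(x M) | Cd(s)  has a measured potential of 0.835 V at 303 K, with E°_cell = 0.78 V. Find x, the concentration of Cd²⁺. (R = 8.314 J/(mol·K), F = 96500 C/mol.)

0.026 M

From the Nernst equation, ln Q = nF(E° − E)/RT = 2×96500×(0.78 − 0.835)/(8.314×303) = -4.214, so Q = 0.0148.
With Q = [Mn²⁺]/[Cd²⁺] and the known concentrations, [Cd²⁺] in the denominator gives [Cd²⁺] = 0.026 M.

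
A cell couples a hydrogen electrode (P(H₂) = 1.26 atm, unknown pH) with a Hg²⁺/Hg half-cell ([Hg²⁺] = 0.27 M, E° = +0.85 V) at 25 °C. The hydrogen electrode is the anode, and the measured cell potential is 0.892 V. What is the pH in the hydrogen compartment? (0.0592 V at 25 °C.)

E°_cell = 0.85 V and n = 2.
log Q = n(E° − E)/0.0592 = 2×(0.85 − 0.892)/0.0592 = -1.419.
With Q = [H⁺]^2 / ([Hg²⁺]·P(H₂)), solving for [H⁺] gives log[H⁺] = -0.944, so pH = 0.94.

pH = 0.94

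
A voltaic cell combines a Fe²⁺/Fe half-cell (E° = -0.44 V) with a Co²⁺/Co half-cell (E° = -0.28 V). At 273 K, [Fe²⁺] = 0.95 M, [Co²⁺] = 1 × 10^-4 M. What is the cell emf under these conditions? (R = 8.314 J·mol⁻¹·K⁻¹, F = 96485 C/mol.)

The Co²⁺/Co couple has the higher reduction potential and acts as the cathode, so E°_cell = -0.28 − (-0.44) = 0.16 V.
Balancing electrons gives n = 2; the reaction quotient is Q = [Fe²⁺]/[Co²⁺] = 9500.
E = E° − (RT/nF) ln Q = 0.16 − (8.314×273)/(2×96485) × (9.159) = 0.160 − 0.108 = 0.052 V.

0.052 V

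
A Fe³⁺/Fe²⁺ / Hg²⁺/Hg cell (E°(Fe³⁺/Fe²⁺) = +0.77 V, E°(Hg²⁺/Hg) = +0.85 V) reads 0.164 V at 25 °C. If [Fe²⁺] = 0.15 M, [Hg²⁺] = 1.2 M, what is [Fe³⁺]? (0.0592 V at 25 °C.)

0.0063 M

From the Nernst equation, log Q = n(E° − E)/0.0592 = 2(0.08 − 0.164)/0.0592 = -2.838, so Q = 0.00145.
With Q = [Fe³⁺]^2/([Fe²⁺]^2·[Hg²⁺]) and the known concentrations, [Fe³⁺]^2 in the numerator gives [Fe³⁺] = 0.0063 M.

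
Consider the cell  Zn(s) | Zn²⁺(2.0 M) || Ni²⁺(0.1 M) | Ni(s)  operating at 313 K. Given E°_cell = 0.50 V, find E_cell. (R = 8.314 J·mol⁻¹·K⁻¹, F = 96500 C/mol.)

Balancing electrons gives n = 2; the reaction quotient is Q = [Zn²⁺]/[Ni²⁺] = 20.0.
E = E° − (RT/nF) ln Q = 0.50 − (8.314×313)/(2×96500) × (2.996) = 0.500 − 0.040 = 0.460 V.

0.460 V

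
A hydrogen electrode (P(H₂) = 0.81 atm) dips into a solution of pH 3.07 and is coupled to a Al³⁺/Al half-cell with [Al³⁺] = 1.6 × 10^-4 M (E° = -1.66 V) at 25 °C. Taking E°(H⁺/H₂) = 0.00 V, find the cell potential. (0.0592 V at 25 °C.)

1.56 V

The hydrogen couple is the cathode, so E°_cell = 1.66 V; n = 6.
[H⁺] = 10^(−3.07) = 8.5 × 10^-4 M, and Q = [Al³⁺]^2·P(H₂)^3 / [H⁺]^6 = 3.58 × 10^10.
E = E° − (0.0592/6) log Q = 1.66 − (0.0592/6)(10.554) = 1.556 V.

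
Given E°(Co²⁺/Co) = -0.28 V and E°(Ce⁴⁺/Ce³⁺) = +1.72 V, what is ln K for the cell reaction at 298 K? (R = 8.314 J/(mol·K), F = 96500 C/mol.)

ln K = 155.8

E°_cell = +1.72 − (-0.28) = 2.00 V, with n = 2 electrons transferred.
At equilibrium E = 0, so the Nernst equation gives ln K = nFE°/RT = (2)(96500)(2.00)/((8.314)(298)) = 155.80.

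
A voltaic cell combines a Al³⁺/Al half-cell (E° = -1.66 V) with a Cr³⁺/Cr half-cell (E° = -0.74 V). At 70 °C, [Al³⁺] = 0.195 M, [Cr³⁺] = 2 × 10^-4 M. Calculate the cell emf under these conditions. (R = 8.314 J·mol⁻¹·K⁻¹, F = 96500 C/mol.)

The Cr³⁺/Cr couple has the higher reduction potential and acts as the cathode, so E°_cell = -0.74 − (-1.66) = 0.92 V.
Balancing electrons gives n = 3; the reaction quotient is Q = [Al³⁺]/[Cr³⁺] = 975.
E = E° − (RT/nF) ln Q = 0.92 − (8.314×343)/(3×96500) × (6.882) = 0.920 − 0.068 = 0.852 V.

0.852 V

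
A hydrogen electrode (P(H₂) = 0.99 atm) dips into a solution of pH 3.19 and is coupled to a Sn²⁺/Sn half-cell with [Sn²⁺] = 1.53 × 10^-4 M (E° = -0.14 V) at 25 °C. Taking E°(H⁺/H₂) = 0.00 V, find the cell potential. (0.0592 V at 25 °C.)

The hydrogen couple is the cathode, so E°_cell = 0.14 V; n = 2.
[H⁺] = 10^(−3.19) = 6.5 × 10^-4 M, and Q = [Sn²⁺]·P(H₂) / [H⁺]^2 = 363.
E = E° − (0.0592/2) log Q = 0.14 − (0.0592/2)(2.560) = 0.064 V.

0.064 V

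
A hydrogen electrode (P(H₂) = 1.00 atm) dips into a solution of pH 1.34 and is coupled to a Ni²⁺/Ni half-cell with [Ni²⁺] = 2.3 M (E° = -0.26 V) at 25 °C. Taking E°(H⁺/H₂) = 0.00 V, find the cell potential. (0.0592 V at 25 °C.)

0.17 V

The hydrogen couple is the cathode, so E°_cell = 0.26 V; n = 2.
[H⁺] = 10^(−1.34) = 0.046 M, and Q = [Ni²⁺]·P(H₂) / [H⁺]^2 = 1100.
E = E° − (0.0592/2) log Q = 0.26 − (0.0592/2)(3.042) = 0.170 V.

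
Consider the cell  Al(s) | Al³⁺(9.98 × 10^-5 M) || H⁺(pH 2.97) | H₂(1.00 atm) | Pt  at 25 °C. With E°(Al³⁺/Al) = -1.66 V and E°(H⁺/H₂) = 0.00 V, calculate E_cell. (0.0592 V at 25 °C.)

1.56 V

The hydrogen couple is the cathode, so E°_cell = 1.66 V; n = 6.
[H⁺] = 10^(−2.97) = 0.0011 M, and Q = [Al³⁺]^2·P(H₂)^3 / [H⁺]^6 = 6.58 × 10^9.
E = E° − (0.0592/6) log Q = 1.66 − (0.0592/6)(9.818) = 1.563 V.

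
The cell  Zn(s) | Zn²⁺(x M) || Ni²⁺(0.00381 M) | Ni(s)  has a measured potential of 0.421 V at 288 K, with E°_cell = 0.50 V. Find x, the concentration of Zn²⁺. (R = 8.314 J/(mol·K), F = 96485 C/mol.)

2.2 M

From the Nernst equation, ln Q = nF(E° − E)/RT = 2×96485×(0.50 − 0.421)/(8.314×288) = 6.367, so Q = 582.
With Q = [Zn²⁺]/[Ni²⁺] and the known concentrations, [Zn²⁺] in the numerator gives [Zn²⁺] = 2.2 M.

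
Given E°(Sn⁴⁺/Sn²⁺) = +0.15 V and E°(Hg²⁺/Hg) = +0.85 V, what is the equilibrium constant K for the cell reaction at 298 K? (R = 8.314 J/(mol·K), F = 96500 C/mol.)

4.8 × 10^23

E°_cell = +0.85 − (+0.15) = 0.70 V, with n = 2 electrons transferred.
At equilibrium E = 0, so the Nernst equation gives ln K = nFE°/RT = (2)(96500)(0.70)/((8.314)(298)) = 54.53.
K = e^54.53 = 4.8 × 10^23.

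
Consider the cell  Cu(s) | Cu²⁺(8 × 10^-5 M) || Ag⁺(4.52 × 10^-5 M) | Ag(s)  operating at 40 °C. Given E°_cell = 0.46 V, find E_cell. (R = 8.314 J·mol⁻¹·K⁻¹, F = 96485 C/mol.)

0.317 V

Balancing electrons gives n = 2; the reaction quotient is Q = [Cu²⁺]/[Ag⁺]^2 = 3.92 × 10^4.
E = E° − (RT/nF) ln Q = 0.46 − (8.314×313)/(2×96485) × (10.575) = 0.460 − 0.143 = 0.317 V.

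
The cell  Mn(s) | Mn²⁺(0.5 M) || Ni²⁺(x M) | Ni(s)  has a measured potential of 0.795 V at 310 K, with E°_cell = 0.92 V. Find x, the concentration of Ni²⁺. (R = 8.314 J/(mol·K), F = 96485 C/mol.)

4.3 × 10^-5 M

From the Nernst equation, ln Q = nF(E° − E)/RT = 2×96485×(0.92 − 0.795)/(8.314×310) = 9.359, so Q = 1.16 × 10^4.
With Q = [Mn²⁺]/[Ni²⁺] and the known concentrations, [Ni²⁺] in the denominator gives [Ni²⁺] = 4.3 × 10^-5 M.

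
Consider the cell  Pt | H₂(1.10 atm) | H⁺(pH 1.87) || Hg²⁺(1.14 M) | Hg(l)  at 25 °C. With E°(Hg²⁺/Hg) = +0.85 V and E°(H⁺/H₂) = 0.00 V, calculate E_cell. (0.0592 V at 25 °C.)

0.96 V

The Hg²⁺/Hg couple is the cathode, so E°_cell = 0.85 V; n = 2.
[H⁺] = 10^(−1.87) = 0.013 M, and Q = [H⁺]^2 / ([Hg²⁺]·P(H₂)) = 1.45 × 10^-4.
E = E° − (0.0592/2) log Q = 0.85 − (0.0592/2)(-3.838) = 0.964 V.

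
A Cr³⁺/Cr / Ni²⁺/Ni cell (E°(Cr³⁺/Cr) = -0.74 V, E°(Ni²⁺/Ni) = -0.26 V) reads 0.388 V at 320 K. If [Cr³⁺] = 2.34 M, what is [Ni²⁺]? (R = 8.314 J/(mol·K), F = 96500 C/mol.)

From the Nernst equation, ln Q = nF(E° − E)/RT = 6×96500×(0.48 − 0.388)/(8.314×320) = 20.022, so Q = 4.96 × 10^8.
With Q = [Cr³⁺]^2/[Ni²⁺]^3 and the known concentrations, [Ni²⁺]^3 in the denominator gives [Ni²⁺] = 0.0022 M.

0.0022 M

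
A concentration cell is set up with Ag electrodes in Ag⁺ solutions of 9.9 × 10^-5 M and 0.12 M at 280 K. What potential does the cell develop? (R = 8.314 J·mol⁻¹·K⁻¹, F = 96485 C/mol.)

Both half-cells are Ag⁺/Ag, so E°_cell = 0. The concentrated side is the cathode; the cell reaction moves Ag⁺ from high to low concentration with n = 1.
Q = [Ag⁺]_dilute/[Ag⁺]_conc = 9.9 × 10^-5/0.12 = 8.25 × 10^-4.
E = 0 − (RT/nF) ln Q = −((8.314×280)/(1×96485))(-7.100) = 0.1713 V.

0.17 V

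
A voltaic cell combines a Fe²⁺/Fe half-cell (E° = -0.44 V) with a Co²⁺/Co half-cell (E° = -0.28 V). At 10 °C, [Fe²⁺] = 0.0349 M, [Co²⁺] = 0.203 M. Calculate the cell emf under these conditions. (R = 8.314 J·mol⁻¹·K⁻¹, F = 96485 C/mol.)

0.181 V

The Co²⁺/Co couple has the higher reduction potential and acts as the cathode, so E°_cell = -0.28 − (-0.44) = 0.16 V.
Balancing electrons gives n = 2; the reaction quotient is Q = [Fe²⁺]/[Co²⁺] = 0.172.
E = E° − (RT/nF) ln Q = 0.16 − (8.314×283)/(2×96485) × (-1.761) = 0.160 + 0.021 = 0.181 V.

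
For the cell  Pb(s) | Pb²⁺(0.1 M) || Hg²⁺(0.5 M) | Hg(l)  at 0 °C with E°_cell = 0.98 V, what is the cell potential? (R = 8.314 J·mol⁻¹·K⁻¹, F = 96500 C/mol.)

Balancing electrons gives n = 2; the reaction quotient is Q = [Pb²⁺]/[Hg²⁺] = 0.200.
E = E° − (RT/nF) ln Q = 0.98 − (8.314×273)/(2×96500) × (-1.609) = 0.980 + 0.019 = 0.999 V.

0.999 V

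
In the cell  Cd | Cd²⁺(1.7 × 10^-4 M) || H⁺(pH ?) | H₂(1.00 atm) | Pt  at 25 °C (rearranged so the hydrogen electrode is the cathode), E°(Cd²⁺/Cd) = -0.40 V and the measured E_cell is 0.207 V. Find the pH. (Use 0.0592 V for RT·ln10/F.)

pH = 5.14

E°_cell = 0.40 V and n = 2.
log Q = n(E° − E)/0.0592 = 2×(0.40 − 0.207)/0.0592 = 6.520.
With Q = [Cd²⁺]·P(H₂) / [H⁺]^2, solving for [H⁺] gives log[H⁺] = -5.145, so pH = 5.14.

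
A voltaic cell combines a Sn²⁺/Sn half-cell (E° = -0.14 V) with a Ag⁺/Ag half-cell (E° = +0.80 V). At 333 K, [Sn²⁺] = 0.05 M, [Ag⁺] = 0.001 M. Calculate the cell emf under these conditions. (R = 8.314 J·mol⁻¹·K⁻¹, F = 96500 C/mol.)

0.785 V

The Ag⁺/Ag couple has the higher reduction potential and acts as the cathode, so E°_cell = +0.80 − (-0.14) = 0.94 V.
Balancing electrons gives n = 2; the reaction quotient is Q = [Sn²⁺]/[Ag⁺]^2 = 5 × 10^4.
E = E° − (RT/nF) ln Q = 0.94 − (8.314×333)/(2×96500) × (10.820) = 0.940 − 0.155 = 0.785 V.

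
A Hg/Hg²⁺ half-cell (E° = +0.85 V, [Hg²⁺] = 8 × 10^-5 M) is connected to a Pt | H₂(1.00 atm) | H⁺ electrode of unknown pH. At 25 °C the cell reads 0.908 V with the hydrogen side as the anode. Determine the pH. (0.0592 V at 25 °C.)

E°_cell = 0.85 V and n = 2.
log Q = n(E° − E)/0.0592 = 2×(0.85 − 0.908)/0.0592 = -1.959.
With Q = [H⁺]^2 / ([Hg²⁺]·P(H₂)), solving for [H⁺] gives log[H⁺] = -3.028, so pH = 3.03.

pH = 3.03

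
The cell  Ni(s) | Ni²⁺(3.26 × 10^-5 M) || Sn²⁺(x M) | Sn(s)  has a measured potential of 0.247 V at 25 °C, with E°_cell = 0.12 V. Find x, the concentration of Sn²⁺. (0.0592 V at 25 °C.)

0.64 M

From the Nernst equation, log Q = n(E° − E)/0.0592 = 2(0.12 − 0.247)/0.0592 = -4.291, so Q = 5.12 × 10^-5.
With Q = [Ni²⁺]/[Sn²⁺] and the known concentrations, [Sn²⁺] in the denominator gives [Sn²⁺] = 0.64 M.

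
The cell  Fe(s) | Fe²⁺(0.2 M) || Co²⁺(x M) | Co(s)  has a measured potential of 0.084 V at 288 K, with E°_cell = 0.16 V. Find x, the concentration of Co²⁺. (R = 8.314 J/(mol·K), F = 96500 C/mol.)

From the Nernst equation, ln Q = nF(E° − E)/RT = 2×96500×(0.16 − 0.084)/(8.314×288) = 6.126, so Q = 458.
With Q = [Fe²⁺]/[Co²⁺] and the known concentrations, [Co²⁺] in the denominator gives [Co²⁺] = 4.4 × 10^-4 M.

4.4 × 10^-4 M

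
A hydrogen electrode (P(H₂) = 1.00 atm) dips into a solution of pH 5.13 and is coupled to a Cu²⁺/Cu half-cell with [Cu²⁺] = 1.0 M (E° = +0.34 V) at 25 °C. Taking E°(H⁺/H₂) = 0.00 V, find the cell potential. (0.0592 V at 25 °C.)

0.64 V

The Cu²⁺/Cu couple is the cathode, so E°_cell = 0.34 V; n = 2.
[H⁺] = 10^(−5.13) = 7.4 × 10^-6 M, and Q = [H⁺]^2 / ([Cu²⁺]·P(H₂)) = 5.5 × 10^-11.
E = E° − (0.0592/2) log Q = 0.34 − (0.0592/2)(-10.260) = 0.644 V.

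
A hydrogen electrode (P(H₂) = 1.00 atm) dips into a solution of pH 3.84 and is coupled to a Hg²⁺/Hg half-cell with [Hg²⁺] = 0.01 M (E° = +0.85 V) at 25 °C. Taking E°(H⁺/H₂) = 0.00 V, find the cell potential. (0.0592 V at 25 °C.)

The Hg²⁺/Hg couple is the cathode, so E°_cell = 0.85 V; n = 2.
[H⁺] = 10^(−3.84) = 1.4 × 10^-4 M, and Q = [H⁺]^2 / ([Hg²⁺]·P(H₂)) = 2.09 × 10^-6.
E = E° − (0.0592/2) log Q = 0.85 − (0.0592/2)(-5.680) = 1.018 V.

1.02 V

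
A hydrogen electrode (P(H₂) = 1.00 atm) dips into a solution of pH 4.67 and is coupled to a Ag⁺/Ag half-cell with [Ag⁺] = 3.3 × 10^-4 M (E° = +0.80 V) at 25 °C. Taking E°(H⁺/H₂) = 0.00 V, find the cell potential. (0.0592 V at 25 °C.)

The Ag⁺/Ag couple is the cathode, so E°_cell = 0.80 V; n = 2.
[H⁺] = 10^(−4.67) = 2.1 × 10^-5 M, and Q = [H⁺]^2 / ([Ag⁺]^2·P(H₂)) = 0.00420.
E = E° − (0.0592/2) log Q = 0.80 − (0.0592/2)(-2.377) = 0.870 V.

0.87 V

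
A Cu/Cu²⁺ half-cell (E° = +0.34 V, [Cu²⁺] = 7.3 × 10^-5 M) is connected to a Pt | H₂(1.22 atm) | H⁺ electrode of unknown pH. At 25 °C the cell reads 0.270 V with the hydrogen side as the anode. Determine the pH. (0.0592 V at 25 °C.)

E°_cell = 0.34 V and n = 2.
log Q = n(E° − E)/0.0592 = 2×(0.34 − 0.270)/0.0592 = 2.365.
With Q = [H⁺]^2 / ([Cu²⁺]·P(H₂)), solving for [H⁺] gives log[H⁺] = -0.843, so pH = 0.84.

pH = 0.84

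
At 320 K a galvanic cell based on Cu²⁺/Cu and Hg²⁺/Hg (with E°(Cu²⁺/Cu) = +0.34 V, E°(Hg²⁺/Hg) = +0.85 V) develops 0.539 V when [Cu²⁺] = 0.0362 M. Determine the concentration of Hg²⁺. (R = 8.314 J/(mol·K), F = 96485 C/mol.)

0.3 M

From the Nernst equation, ln Q = nF(E° − E)/RT = 2×96485×(0.51 − 0.539)/(8.314×320) = -2.103, so Q = 0.122.
With Q = [Cu²⁺]/[Hg²⁺] and the known concentrations, [Hg²⁺] in the denominator gives [Hg²⁺] = 0.3 M.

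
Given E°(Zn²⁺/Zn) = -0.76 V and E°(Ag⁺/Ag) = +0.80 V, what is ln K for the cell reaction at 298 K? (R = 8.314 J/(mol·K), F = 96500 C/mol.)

E°_cell = +0.80 − (-0.76) = 1.56 V, with n = 2 electrons transferred.
At equilibrium E = 0, so the Nernst equation gives ln K = nFE°/RT = (2)(96500)(1.56)/((8.314)(298)) = 121.52.

ln K = 121.5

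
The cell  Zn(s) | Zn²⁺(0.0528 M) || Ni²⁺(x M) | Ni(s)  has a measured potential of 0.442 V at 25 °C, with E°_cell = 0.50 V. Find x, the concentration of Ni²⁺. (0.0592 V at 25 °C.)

From the Nernst equation, log Q = n(E° − E)/0.0592 = 2(0.50 − 0.442)/0.0592 = 1.959, so Q = 91.1.
With Q = [Zn²⁺]/[Ni²⁺] and the known concentrations, [Ni²⁺] in the denominator gives [Ni²⁺] = 5.8 × 10^-4 M.

5.8 × 10^-4 M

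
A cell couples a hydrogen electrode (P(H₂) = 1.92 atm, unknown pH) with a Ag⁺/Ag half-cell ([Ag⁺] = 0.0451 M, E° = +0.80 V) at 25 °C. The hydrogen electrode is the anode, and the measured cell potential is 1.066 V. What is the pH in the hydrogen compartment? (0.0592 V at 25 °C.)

pH = 5.70

E°_cell = 0.80 V and n = 2.
log Q = n(E° − E)/0.0592 = 2×(0.80 − 1.066)/0.0592 = -8.986.
With Q = [H⁺]^2 / ([Ag⁺]^2·P(H₂)), solving for [H⁺] gives log[H⁺] = -5.697, so pH = 5.70.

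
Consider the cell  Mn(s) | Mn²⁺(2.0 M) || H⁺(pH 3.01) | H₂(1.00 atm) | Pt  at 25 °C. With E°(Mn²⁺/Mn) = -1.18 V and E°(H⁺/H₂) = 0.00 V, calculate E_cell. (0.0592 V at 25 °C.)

The hydrogen couple is the cathode, so E°_cell = 1.18 V; n = 2.
[H⁺] = 10^(−3.01) = 9.8 × 10^-4 M, and Q = [Mn²⁺]·P(H₂) / [H⁺]^2 = 2.09 × 10^6.
E = E° − (0.0592/2) log Q = 1.18 − (0.0592/2)(6.321) = 0.993 V.

0.99 V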